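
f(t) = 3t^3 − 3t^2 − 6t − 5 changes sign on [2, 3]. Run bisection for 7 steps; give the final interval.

f(2.5) = 8.125 > 0, so the root lies in [2, 2.5]
f(2.25) = 0.484375 > 0, so the root lies in [2, 2.25]
f(2.125) = -2.509766 < 0, so the root lies in [2.125, 2.25]
f(2.1875) = -1.0779 < 0, so the root lies in [2.1875, 2.25]
f(2.21875) = -0.3133 < 0, so the root lies in [2.21875, 2.25]
f(2.234375) = 0.0813 > 0, so the root lies in [2.21875, 2.234375]
f(2.2265625) = -0.117 < 0, so the root lies in [2.2265625, 2.234375]

[2.2265625, 2.234375]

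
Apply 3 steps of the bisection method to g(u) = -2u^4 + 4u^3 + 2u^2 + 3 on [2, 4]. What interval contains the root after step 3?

[2.25, 2.5]

midpoint 3: g = -33 < 0 → [2, 3]
midpoint 2.5: g = -0.125 < 0 → [2, 2.5]
midpoint 2.25: g = 7.429688 > 0 → [2.25, 2.5]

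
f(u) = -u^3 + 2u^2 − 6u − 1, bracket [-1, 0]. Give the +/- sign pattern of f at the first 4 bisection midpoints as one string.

m = -0.5, f(m) = 2.625 (+); new bracket [-0.5, 0]
m = -0.25, f(m) = 0.640625 (+); new bracket [-0.25, 0]
m = -0.125, f(m) = -0.216797 (−); new bracket [-0.25, -0.125]
m = -0.1875, f(m) = 0.2019 (+); new bracket [-0.1875, -0.125]

++-+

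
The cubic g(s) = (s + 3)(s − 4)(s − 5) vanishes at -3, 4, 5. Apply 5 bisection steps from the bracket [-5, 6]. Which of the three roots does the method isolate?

midpoint 0.5: g = 55.125 > 0 → [-5, 0.5]
midpoint -2.25: g = 33.984375 > 0 → [-5, -2.25]
midpoint -3.625: g = -41.103516 < 0 → [-3.625, -2.25]
midpoint -2.9375: g = 3.4417 > 0 → [-3.625, -2.9375]
midpoint -3.28125: g = -16.9588 < 0 → [-3.28125, -2.9375]

-3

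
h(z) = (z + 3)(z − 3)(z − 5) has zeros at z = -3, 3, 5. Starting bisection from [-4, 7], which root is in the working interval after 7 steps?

-3

z = 1.5 gives h = 23.625, positive; keep [-4, 1.5]
z = -1.25 gives h = 46.484375, positive; keep [-4, -1.25]
z = -2.625 gives h = 16.083984, positive; keep [-4, -2.625]
z = -3.3125 gives h = -16.3977, negative; keep [-3.3125, -2.625]
z = -2.96875 gives h = 1.4864, positive; keep [-3.3125, -2.96875]
z = -3.140625 gives h = -7.0296, negative; keep [-3.140625, -2.96875]
z = -3.0546875 gives h = -2.667, negative; keep [-3.0546875, -2.96875]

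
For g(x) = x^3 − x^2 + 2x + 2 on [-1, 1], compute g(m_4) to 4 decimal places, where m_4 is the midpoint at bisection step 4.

0.1152

m = 0, g(m) = 2 (+); new bracket [-1, 0]
m = -0.5, g(m) = 0.625 (+); new bracket [-1, -0.5]
m = -0.75, g(m) = -0.484375 (−); new bracket [-0.75, -0.5]
m = -0.625, g(m) = 0.1152 (+); new bracket [-0.75, -0.625]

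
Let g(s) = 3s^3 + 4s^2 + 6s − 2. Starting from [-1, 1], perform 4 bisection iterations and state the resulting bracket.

g(0) = -2 < 0, so the root lies in [0, 1]
g(0.5) = 2.375 > 0, so the root lies in [0, 0.5]
g(0.25) = -0.203125 < 0, so the root lies in [0.25, 0.5]
g(0.375) = 0.9707 > 0, so the root lies in [0.25, 0.375]

[0.25, 0.375]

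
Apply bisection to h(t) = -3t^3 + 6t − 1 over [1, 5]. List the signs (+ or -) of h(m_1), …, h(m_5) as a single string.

---+-

midpoint 3: h = -64 < 0 → [1, 3]
midpoint 2: h = -13 < 0 → [1, 2]
midpoint 1.5: h = -2.125 < 0 → [1, 1.5]
midpoint 1.25: h = 0.6406 > 0 → [1.25, 1.5]
midpoint 1.375: h = -0.5488 < 0 → [1.25, 1.375]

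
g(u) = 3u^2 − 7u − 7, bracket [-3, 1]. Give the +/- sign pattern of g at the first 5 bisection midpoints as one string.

m = -1, g(m) = 3 (+); new bracket [-1, 1]
m = 0, g(m) = -7 (−); new bracket [-1, 0]
m = -0.5, g(m) = -2.75 (−); new bracket [-1, -0.5]
m = -0.75, g(m) = -0.0625 (−); new bracket [-1, -0.75]
m = -0.875, g(m) = 1.4219 (+); new bracket [-0.875, -0.75]

+---+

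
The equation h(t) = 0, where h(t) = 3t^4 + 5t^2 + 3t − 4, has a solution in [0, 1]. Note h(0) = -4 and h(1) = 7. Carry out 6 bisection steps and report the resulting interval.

midpoint 0.5: h = -1.0625 < 0 → [0.5, 1]
midpoint 0.75: h = 2.011719 > 0 → [0.5, 0.75]
midpoint 0.625: h = 0.285889 > 0 → [0.5, 0.625]
midpoint 0.5625: h = -0.4301 < 0 → [0.5625, 0.625]
midpoint 0.59375: h = -0.0832 < 0 → [0.59375, 0.625]
midpoint 0.609375: h = 0.0985 > 0 → [0.59375, 0.609375]

[0.59375, 0.609375]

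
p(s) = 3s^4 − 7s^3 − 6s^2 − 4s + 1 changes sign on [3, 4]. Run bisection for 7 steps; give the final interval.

midpoint 3.5: p = 63.5625 > 0 → [3, 3.5]
midpoint 3.25: p = 19.027344 > 0 → [3, 3.25]
midpoint 3.125: p = 2.385498 > 0 → [3, 3.125]
midpoint 3.0625: p = -4.6921 < 0 → [3.0625, 3.125]
midpoint 3.09375: p = -1.2522 < 0 → [3.09375, 3.125]
midpoint 3.109375: p = 0.5415 > 0 → [3.09375, 3.109375]
midpoint 3.1015625: p = -0.3616 < 0 → [3.1015625, 3.109375]

[3.1015625, 3.109375]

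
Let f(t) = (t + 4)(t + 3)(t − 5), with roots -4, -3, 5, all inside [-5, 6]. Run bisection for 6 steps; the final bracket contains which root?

5

f(0.5) = -70.875 < 0, so the root lies in [0.5, 6]
f(3.25) = -79.296875 < 0, so the root lies in [3.25, 6]
f(4.625) = -24.662109 < 0, so the root lies in [4.625, 6]
f(5.3125) = 24.1907 > 0, so the root lies in [4.625, 5.3125]
f(4.96875) = -2.2334 < 0, so the root lies in [4.96875, 5.3125]
f(5.140625) = 10.464 > 0, so the root lies in [4.96875, 5.140625]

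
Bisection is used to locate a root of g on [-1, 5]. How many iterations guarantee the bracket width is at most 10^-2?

Width after n steps is 6/2^n. Need 2^n ≥ 6/10^-2 = 600.
2^9 = 512 < 600 ≤ 2^10 = 1024, so n = 10.

10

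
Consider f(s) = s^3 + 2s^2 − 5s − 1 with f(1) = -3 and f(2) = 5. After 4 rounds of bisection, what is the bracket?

[1.5625, 1.625]

midpoint 1.5: f = -0.625 < 0 → [1.5, 2]
midpoint 1.75: f = 1.734375 > 0 → [1.5, 1.75]
midpoint 1.625: f = 0.447266 > 0 → [1.5, 1.625]
midpoint 1.5625: f = -0.115 < 0 → [1.5625, 1.625]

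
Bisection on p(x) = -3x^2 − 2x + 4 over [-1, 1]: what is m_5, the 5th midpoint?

m = 0, p(m) = 4 (+); new bracket [0, 1]
m = 0.5, p(m) = 2.25 (+); new bracket [0.5, 1]
m = 0.75, p(m) = 0.8125 (+); new bracket [0.75, 1]
m = 0.875, p(m) = -0.0469 (−); new bracket [0.75, 0.875]
m = 0.8125, p(m) = 0.3945 (+); new bracket [0.8125, 0.875]

0.8125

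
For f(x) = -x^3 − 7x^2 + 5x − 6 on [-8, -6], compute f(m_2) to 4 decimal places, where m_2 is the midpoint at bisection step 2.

f(-7) = -41 < 0, so the root lies in [-8, -7]
f(-7.5) = -15.375 < 0, so the root lies in [-8, -7.5]

-15.3750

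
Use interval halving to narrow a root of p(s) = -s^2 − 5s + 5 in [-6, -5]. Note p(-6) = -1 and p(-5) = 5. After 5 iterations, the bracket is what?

[-5.875, -5.84375]

p(-5.5) = 2.25 > 0, so the root lies in [-6, -5.5]
p(-5.75) = 0.6875 > 0, so the root lies in [-6, -5.75]
p(-5.875) = -0.140625 < 0, so the root lies in [-5.875, -5.75]
p(-5.8125) = 0.2773 > 0, so the root lies in [-5.875, -5.8125]
p(-5.84375) = 0.0693 > 0, so the root lies in [-5.875, -5.84375]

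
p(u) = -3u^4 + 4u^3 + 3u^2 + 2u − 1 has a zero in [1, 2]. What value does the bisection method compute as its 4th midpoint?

m = 1.5, p(m) = 7.0625 (+); new bracket [1.5, 2]
m = 1.75, p(m) = 4.988281 (+); new bracket [1.75, 2]
m = 1.875, p(m) = 2.585205 (+); new bracket [1.875, 2]
m = 1.9375, p(m) = 0.9541 (+); new bracket [1.9375, 2]

1.9375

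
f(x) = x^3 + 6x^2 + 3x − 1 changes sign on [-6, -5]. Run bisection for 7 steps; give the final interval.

[-5.4140625, -5.40625]

x = -5.5 gives f = -2.375, negative; keep [-5.5, -5]
x = -5.25 gives f = 3.921875, positive; keep [-5.5, -5.25]
x = -5.375 gives f = 0.931641, positive; keep [-5.5, -5.375]
x = -5.4375 gives f = -0.6814, negative; keep [-5.4375, -5.375]
x = -5.40625 gives f = 0.1351, positive; keep [-5.4375, -5.40625]
x = -5.421875 gives f = -0.2706, negative; keep [-5.421875, -5.40625]
x = -5.4140625 gives f = -0.0671, negative; keep [-5.4140625, -5.40625]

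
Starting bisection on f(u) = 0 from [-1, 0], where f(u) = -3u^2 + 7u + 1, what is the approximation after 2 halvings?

u = -0.5 gives f = -3.25, negative; keep [-0.5, 0]
u = -0.25 gives f = -0.9375, negative; keep [-0.25, 0]

-0.25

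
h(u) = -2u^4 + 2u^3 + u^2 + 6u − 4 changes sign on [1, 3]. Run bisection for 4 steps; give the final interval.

[1.75, 1.875]

h(2) = -4 < 0, so the root lies in [1, 2]
h(1.5) = 3.875 > 0, so the root lies in [1.5, 2]
h(1.75) = 1.523438 > 0, so the root lies in [1.75, 2]
h(1.875) = -0.77 < 0, so the root lies in [1.75, 1.875]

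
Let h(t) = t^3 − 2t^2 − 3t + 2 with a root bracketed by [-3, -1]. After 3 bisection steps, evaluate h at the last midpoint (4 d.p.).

0.6719

t = -2 gives h = -8, negative; keep [-2, -1]
t = -1.5 gives h = -1.375, negative; keep [-1.5, -1]
t = -1.25 gives h = 0.671875, positive; keep [-1.5, -1.25]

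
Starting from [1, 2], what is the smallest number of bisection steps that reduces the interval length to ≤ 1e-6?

Width after n steps is 1/2^n. Need 2^n ≥ 1/1e-6 = 1000000.
2^19 = 524288 < 1000000 ≤ 2^20 = 1048576, so n = 20.

20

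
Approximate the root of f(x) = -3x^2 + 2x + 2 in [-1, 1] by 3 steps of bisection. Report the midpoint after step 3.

midpoint 0: f = 2 > 0 → [-1, 0]
midpoint -0.5: f = 0.25 > 0 → [-1, -0.5]
midpoint -0.75: f = -1.1875 < 0 → [-0.75, -0.5]

-0.75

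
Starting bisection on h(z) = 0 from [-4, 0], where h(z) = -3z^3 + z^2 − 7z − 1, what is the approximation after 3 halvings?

h(-2) = 41 > 0, so the root lies in [-2, 0]
h(-1) = 10 > 0, so the root lies in [-1, 0]
h(-0.5) = 3.125 > 0, so the root lies in [-0.5, 0]

-0.5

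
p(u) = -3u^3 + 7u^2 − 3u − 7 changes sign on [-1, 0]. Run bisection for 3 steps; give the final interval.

midpoint -0.5: p = -3.375 < 0 → [-1, -0.5]
midpoint -0.75: p = 0.453125 > 0 → [-0.75, -0.5]
midpoint -0.625: p = -1.658203 < 0 → [-0.75, -0.625]

[-0.75, -0.625]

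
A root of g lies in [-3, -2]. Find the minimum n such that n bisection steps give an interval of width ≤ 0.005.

Width after n steps is 1/2^n. Need 2^n ≥ 1/0.005 = 200.
2^7 = 128 < 200 ≤ 2^8 = 256, so n = 8.

8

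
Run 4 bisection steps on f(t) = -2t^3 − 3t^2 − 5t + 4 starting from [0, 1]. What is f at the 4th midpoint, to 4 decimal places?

f(0.5) = 0.5 > 0, so the root lies in [0.5, 1]
f(0.75) = -2.28125 < 0, so the root lies in [0.5, 0.75]
f(0.625) = -0.785156 < 0, so the root lies in [0.5, 0.625]
f(0.5625) = -0.1177 < 0, so the root lies in [0.5, 0.5625]

-0.1177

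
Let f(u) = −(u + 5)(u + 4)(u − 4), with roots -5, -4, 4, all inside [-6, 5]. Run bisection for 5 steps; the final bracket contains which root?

4

m = -0.5, f(m) = 70.875 (+); new bracket [-0.5, 5]
m = 2.25, f(m) = 79.296875 (+); new bracket [2.25, 5]
m = 3.625, f(m) = 24.662109 (+); new bracket [3.625, 5]
m = 4.3125, f(m) = -24.1907 (−); new bracket [3.625, 4.3125]
m = 3.96875, f(m) = 2.2334 (+); new bracket [3.96875, 4.3125]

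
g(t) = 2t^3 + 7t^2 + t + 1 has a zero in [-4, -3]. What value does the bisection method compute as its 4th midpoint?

g(-3.5) = -2.5 < 0, so the root lies in [-3.5, -3]
g(-3.25) = 3.03125 > 0, so the root lies in [-3.5, -3.25]
g(-3.375) = 0.472656 > 0, so the root lies in [-3.5, -3.375]
g(-3.4375) = -0.9604 < 0, so the root lies in [-3.4375, -3.375]

-3.4375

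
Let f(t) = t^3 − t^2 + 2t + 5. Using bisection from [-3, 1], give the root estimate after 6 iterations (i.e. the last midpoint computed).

m = -1, f(m) = 1 (+); new bracket [-3, -1]
m = -2, f(m) = -11 (−); new bracket [-2, -1]
m = -1.5, f(m) = -3.625 (−); new bracket [-1.5, -1]
m = -1.25, f(m) = -1.0156 (−); new bracket [-1.25, -1]
m = -1.125, f(m) = 0.0605 (+); new bracket [-1.25, -1.125]
m = -1.1875, f(m) = -0.4597 (−); new bracket [-1.1875, -1.125]

-1.1875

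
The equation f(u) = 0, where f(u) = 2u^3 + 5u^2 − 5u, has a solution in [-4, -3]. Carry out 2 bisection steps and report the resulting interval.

f(-3.5) = -7 < 0, so the root lies in [-3.5, -3]
f(-3.25) = 0.40625 > 0, so the root lies in [-3.5, -3.25]

[-3.5, -3.25]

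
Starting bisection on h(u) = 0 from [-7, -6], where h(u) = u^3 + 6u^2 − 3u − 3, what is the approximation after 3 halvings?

-6.375

h(-6.5) = -4.625 < 0, so the root lies in [-6.5, -6]
h(-6.25) = 5.984375 > 0, so the root lies in [-6.5, -6.25]
h(-6.375) = 0.884766 > 0, so the root lies in [-6.5, -6.375]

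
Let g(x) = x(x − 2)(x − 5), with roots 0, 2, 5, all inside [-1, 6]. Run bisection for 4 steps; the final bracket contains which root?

5

x = 2.5 gives g = -3.125, negative; keep [2.5, 6]
x = 4.25 gives g = -7.171875, negative; keep [4.25, 6]
x = 5.125 gives g = 2.001953, positive; keep [4.25, 5.125]
x = 4.6875 gives g = -3.9368, negative; keep [4.6875, 5.125]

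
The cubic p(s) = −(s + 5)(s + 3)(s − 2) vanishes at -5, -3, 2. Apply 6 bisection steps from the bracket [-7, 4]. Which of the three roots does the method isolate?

2

p(-1.5) = 18.375 > 0, so the root lies in [-1.5, 4]
p(1.25) = 19.921875 > 0, so the root lies in [1.25, 4]
p(2.625) = -26.806641 < 0, so the root lies in [1.25, 2.625]
p(1.9375) = 2.1409 > 0, so the root lies in [1.9375, 2.625]
p(2.28125) = -10.8152 < 0, so the root lies in [1.9375, 2.28125]
p(2.109375) = -3.973 < 0, so the root lies in [1.9375, 2.109375]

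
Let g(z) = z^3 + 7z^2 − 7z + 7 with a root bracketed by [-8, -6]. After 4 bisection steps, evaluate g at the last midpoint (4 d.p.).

midpoint -7: g = 56 > 0 → [-8, -7]
midpoint -7.5: g = 31.375 > 0 → [-8, -7.5]
midpoint -7.75: g = 16.203125 > 0 → [-8, -7.75]
midpoint -7.875: g = 7.8613 > 0 → [-8, -7.875]

7.8613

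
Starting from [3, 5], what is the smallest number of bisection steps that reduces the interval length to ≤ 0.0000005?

22

Width after n steps is 2/2^n. Need 2^n ≥ 2/0.0000005 = 4000000.
2^21 = 2097152 < 4000000 ≤ 2^22 = 4194304, so n = 22.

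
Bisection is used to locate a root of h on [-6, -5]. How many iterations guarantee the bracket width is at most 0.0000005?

Width after n steps is 1/2^n. Need 2^n ≥ 1/0.0000005 = 2000000.
2^20 = 1048576 < 2000000 ≤ 2^21 = 2097152, so n = 21.

21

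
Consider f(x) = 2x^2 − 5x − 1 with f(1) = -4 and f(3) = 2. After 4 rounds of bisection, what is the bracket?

[2.625, 2.75]

x = 2 gives f = -3, negative; keep [2, 3]
x = 2.5 gives f = -1, negative; keep [2.5, 3]
x = 2.75 gives f = 0.375, positive; keep [2.5, 2.75]
x = 2.625 gives f = -0.3438, negative; keep [2.625, 2.75]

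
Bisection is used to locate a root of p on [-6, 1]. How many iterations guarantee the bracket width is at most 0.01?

10

Width after n steps is 7/2^n. Need 2^n ≥ 7/0.01 = 700.
2^9 = 512 < 700 ≤ 2^10 = 1024, so n = 10.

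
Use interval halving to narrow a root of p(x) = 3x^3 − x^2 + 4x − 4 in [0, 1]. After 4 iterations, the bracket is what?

x = 0.5 gives p = -1.875, negative; keep [0.5, 1]
x = 0.75 gives p = -0.296875, negative; keep [0.75, 1]
x = 0.875 gives p = 0.744141, positive; keep [0.75, 0.875]
x = 0.8125 gives p = 0.199, positive; keep [0.75, 0.8125]

[0.75, 0.8125]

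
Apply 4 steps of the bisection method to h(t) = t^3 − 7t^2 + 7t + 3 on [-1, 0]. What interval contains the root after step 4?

[-0.375, -0.3125]

m = -0.5, h(m) = -2.375 (−); new bracket [-0.5, 0]
m = -0.25, h(m) = 0.796875 (+); new bracket [-0.5, -0.25]
m = -0.375, h(m) = -0.662109 (−); new bracket [-0.375, -0.25]
m = -0.3125, h(m) = 0.0984 (+); new bracket [-0.375, -0.3125]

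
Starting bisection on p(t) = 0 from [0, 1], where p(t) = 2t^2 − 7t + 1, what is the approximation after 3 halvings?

0.125

p(0.5) = -2 < 0, so the root lies in [0, 0.5]
p(0.25) = -0.625 < 0, so the root lies in [0, 0.25]
p(0.125) = 0.15625 > 0, so the root lies in [0.125, 0.25]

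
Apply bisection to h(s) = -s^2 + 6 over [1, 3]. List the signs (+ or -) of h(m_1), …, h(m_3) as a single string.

+-+

h(2) = 2 > 0, so the root lies in [2, 3]
h(2.5) = -0.25 < 0, so the root lies in [2, 2.5]
h(2.25) = 0.9375 > 0, so the root lies in [2.25, 2.5]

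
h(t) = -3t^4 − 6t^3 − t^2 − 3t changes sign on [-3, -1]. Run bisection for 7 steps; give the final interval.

[-2.078125, -2.0625]

midpoint -2: h = 2 > 0 → [-3, -2]
midpoint -2.5: h = -22.1875 < 0 → [-2.5, -2]
midpoint -2.25: h = -6.855469 < 0 → [-2.25, -2]
midpoint -2.125: h = -1.739 < 0 → [-2.125, -2]
midpoint -2.0625: h = 0.2885 > 0 → [-2.125, -2.0625]
midpoint -2.09375: h = -0.684 < 0 → [-2.09375, -2.0625]
midpoint -2.078125: h = -0.1876 < 0 → [-2.078125, -2.0625]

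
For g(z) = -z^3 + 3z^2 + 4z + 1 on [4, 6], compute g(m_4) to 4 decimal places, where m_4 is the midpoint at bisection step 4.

midpoint 5: g = -29 < 0 → [4, 5]
midpoint 4.5: g = -11.375 < 0 → [4, 4.5]
midpoint 4.25: g = -4.578125 < 0 → [4, 4.25]
midpoint 4.125: g = -1.6426 < 0 → [4, 4.125]

-1.6426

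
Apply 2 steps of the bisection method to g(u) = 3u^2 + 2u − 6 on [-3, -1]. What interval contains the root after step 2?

midpoint -2: g = 2 > 0 → [-2, -1]
midpoint -1.5: g = -2.25 < 0 → [-2, -1.5]

[-2, -1.5]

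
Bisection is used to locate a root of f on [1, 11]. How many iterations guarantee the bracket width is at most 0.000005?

Width after n steps is 10/2^n. Need 2^n ≥ 10/0.000005 = 2000000.
2^20 = 1048576 < 2000000 ≤ 2^21 = 2097152, so n = 21.

21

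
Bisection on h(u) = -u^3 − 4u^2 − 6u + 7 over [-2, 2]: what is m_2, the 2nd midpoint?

m = 0, h(m) = 7 (+); new bracket [0, 2]
m = 1, h(m) = -4 (−); new bracket [0, 1]

1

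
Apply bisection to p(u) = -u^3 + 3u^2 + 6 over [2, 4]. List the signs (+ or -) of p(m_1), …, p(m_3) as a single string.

+-+

p(3) = 6 > 0, so the root lies in [3, 4]
p(3.5) = -0.125 < 0, so the root lies in [3, 3.5]
p(3.25) = 3.359375 > 0, so the root lies in [3.25, 3.5]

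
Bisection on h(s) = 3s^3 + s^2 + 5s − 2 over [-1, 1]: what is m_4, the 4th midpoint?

midpoint 0: h = -2 < 0 → [0, 1]
midpoint 0.5: h = 1.125 > 0 → [0, 0.5]
midpoint 0.25: h = -0.640625 < 0 → [0.25, 0.5]
midpoint 0.375: h = 0.1738 > 0 → [0.25, 0.375]

0.375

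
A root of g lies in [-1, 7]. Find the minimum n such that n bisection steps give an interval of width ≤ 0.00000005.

Width after n steps is 8/2^n. Need 2^n ≥ 8/0.00000005 = 160000000.
2^27 = 134217728 < 160000000 ≤ 2^28 = 268435456, so n = 28.

28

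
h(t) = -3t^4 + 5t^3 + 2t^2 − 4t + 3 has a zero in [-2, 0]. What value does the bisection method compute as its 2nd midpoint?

-1.5

t = -1 gives h = 1, positive; keep [-2, -1]
t = -1.5 gives h = -18.5625, negative; keep [-1.5, -1]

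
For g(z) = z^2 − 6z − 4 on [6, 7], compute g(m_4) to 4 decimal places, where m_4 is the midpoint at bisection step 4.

-0.3086

z = 6.5 gives g = -0.75, negative; keep [6.5, 7]
z = 6.75 gives g = 1.0625, positive; keep [6.5, 6.75]
z = 6.625 gives g = 0.140625, positive; keep [6.5, 6.625]
z = 6.5625 gives g = -0.3086, negative; keep [6.5625, 6.625]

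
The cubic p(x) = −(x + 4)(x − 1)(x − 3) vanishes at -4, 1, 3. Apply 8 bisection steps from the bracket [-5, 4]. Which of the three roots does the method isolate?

-4

p(-0.5) = -18.375 < 0, so the root lies in [-5, -0.5]
p(-2.75) = -26.953125 < 0, so the root lies in [-5, -2.75]
p(-3.875) = -4.189453 < 0, so the root lies in [-5, -3.875]
p(-4.4375) = 17.6931 > 0, so the root lies in [-4.4375, -3.875]
p(-4.15625) = 5.7655 > 0, so the root lies in [-4.15625, -3.875]
p(-4.015625) = 0.5498 > 0, so the root lies in [-4.015625, -3.875]
p(-3.9453125) = -1.8783 < 0, so the root lies in [-4.015625, -3.9453125]
p(-3.98046875) = -0.679 < 0, so the root lies in [-4.015625, -3.98046875]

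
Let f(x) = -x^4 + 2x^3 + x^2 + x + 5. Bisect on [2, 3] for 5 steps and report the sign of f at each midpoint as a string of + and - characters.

+-+++

m = 2.5, f(m) = 5.9375 (+); new bracket [2.5, 3]
m = 2.75, f(m) = -0.285156 (−); new bracket [2.5, 2.75]
m = 2.625, f(m) = 3.210693 (+); new bracket [2.625, 2.75]
m = 2.6875, f(m) = 1.5652 (+); new bracket [2.6875, 2.75]
m = 2.71875, f(m) = 0.6664 (+); new bracket [2.71875, 2.75]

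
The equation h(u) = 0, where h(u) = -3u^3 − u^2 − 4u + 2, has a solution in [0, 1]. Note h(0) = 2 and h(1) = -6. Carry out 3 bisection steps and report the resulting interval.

[0.375, 0.5]

h(0.5) = -0.625 < 0, so the root lies in [0, 0.5]
h(0.25) = 0.890625 > 0, so the root lies in [0.25, 0.5]
h(0.375) = 0.201172 > 0, so the root lies in [0.375, 0.5]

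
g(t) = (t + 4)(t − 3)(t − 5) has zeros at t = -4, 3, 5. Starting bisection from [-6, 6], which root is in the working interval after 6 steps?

m = 0, g(m) = 60 (+); new bracket [-6, 0]
m = -3, g(m) = 48 (+); new bracket [-6, -3]
m = -4.5, g(m) = -35.625 (−); new bracket [-4.5, -3]
m = -3.75, g(m) = 14.7656 (+); new bracket [-4.5, -3.75]
m = -4.125, g(m) = -8.127 (−); new bracket [-4.125, -3.75]
m = -3.9375, g(m) = 3.8752 (+); new bracket [-4.125, -3.9375]

-4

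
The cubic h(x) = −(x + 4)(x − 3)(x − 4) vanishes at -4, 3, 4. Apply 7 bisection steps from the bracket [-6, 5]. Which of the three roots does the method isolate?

h(-0.5) = -55.125 < 0, so the root lies in [-6, -0.5]
h(-3.25) = -33.984375 < 0, so the root lies in [-6, -3.25]
h(-4.625) = 41.103516 > 0, so the root lies in [-4.625, -3.25]
h(-3.9375) = -3.4417 < 0, so the root lies in [-4.625, -3.9375]
h(-4.28125) = 16.9588 > 0, so the root lies in [-4.28125, -3.9375]
h(-4.109375) = 6.3058 > 0, so the root lies in [-4.109375, -3.9375]
h(-4.0234375) = 1.3208 > 0, so the root lies in [-4.0234375, -3.9375]

-4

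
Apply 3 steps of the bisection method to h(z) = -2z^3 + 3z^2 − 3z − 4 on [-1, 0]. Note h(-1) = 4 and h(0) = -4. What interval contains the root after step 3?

[-0.75, -0.625]

midpoint -0.5: h = -1.5 < 0 → [-1, -0.5]
midpoint -0.75: h = 0.78125 > 0 → [-0.75, -0.5]
midpoint -0.625: h = -0.464844 < 0 → [-0.75, -0.625]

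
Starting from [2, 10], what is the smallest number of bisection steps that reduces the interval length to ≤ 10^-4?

17

Width after n steps is 8/2^n. Need 2^n ≥ 8/10^-4 = 80000.
2^16 = 65536 < 80000 ≤ 2^17 = 131072, so n = 17.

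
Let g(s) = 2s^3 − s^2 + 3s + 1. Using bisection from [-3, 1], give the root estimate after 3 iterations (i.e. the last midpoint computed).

s = -1 gives g = -5, negative; keep [-1, 1]
s = 0 gives g = 1, positive; keep [-1, 0]
s = -0.5 gives g = -1, negative; keep [-0.5, 0]

-0.5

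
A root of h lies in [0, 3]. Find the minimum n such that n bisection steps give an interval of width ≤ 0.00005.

16

Width after n steps is 3/2^n. Need 2^n ≥ 3/0.00005 = 60000.
2^15 = 32768 < 60000 ≤ 2^16 = 65536, so n = 16.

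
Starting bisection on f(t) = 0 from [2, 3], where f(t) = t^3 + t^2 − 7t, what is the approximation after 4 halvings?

t = 2.5 gives f = 4.375, positive; keep [2, 2.5]
t = 2.25 gives f = 0.703125, positive; keep [2, 2.25]
t = 2.125 gives f = -0.763672, negative; keep [2.125, 2.25]
t = 2.1875 gives f = -0.0598, negative; keep [2.1875, 2.25]

2.1875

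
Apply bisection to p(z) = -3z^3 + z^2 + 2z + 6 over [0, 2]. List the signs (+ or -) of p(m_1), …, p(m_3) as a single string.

++-

midpoint 1: p = 6 > 0 → [1, 2]
midpoint 1.5: p = 1.125 > 0 → [1.5, 2]
midpoint 1.75: p = -3.515625 < 0 → [1.5, 1.75]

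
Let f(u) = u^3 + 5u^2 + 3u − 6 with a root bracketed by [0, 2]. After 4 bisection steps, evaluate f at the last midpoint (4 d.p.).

u = 1 gives f = 3, positive; keep [0, 1]
u = 0.5 gives f = -3.125, negative; keep [0.5, 1]
u = 0.75 gives f = -0.515625, negative; keep [0.75, 1]
u = 0.875 gives f = 1.123, positive; keep [0.75, 0.875]

1.1230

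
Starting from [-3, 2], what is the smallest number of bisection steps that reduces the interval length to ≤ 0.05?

7

Width after n steps is 5/2^n. Need 2^n ≥ 5/0.05 = 100.
2^6 = 64 < 100 ≤ 2^7 = 128, so n = 7.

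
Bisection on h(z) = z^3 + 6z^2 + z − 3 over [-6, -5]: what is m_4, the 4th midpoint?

midpoint -5.5: h = 6.625 > 0 → [-6, -5.5]
midpoint -5.75: h = -0.484375 < 0 → [-5.75, -5.5]
midpoint -5.625: h = 3.240234 > 0 → [-5.75, -5.625]
midpoint -5.6875: h = 1.4211 > 0 → [-5.75, -5.6875]

-5.6875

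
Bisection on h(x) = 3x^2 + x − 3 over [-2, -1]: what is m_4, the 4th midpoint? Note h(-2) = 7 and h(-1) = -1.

m = -1.5, h(m) = 2.25 (+); new bracket [-1.5, -1]
m = -1.25, h(m) = 0.4375 (+); new bracket [-1.25, -1]
m = -1.125, h(m) = -0.328125 (−); new bracket [-1.25, -1.125]
m = -1.1875, h(m) = 0.043 (+); new bracket [-1.1875, -1.125]

-1.1875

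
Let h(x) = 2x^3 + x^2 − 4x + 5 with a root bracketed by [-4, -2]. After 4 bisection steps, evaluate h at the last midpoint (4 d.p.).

midpoint -3: h = -28 < 0 → [-3, -2]
midpoint -2.5: h = -10 < 0 → [-2.5, -2]
midpoint -2.25: h = -3.71875 < 0 → [-2.25, -2]
midpoint -2.125: h = -1.1758 < 0 → [-2.125, -2]

-1.1758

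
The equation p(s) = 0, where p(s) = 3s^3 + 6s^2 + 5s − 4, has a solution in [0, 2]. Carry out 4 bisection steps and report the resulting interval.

[0.375, 0.5]

p(1) = 10 > 0, so the root lies in [0, 1]
p(0.5) = 0.375 > 0, so the root lies in [0, 0.5]
p(0.25) = -2.328125 < 0, so the root lies in [0.25, 0.5]
p(0.375) = -1.123 < 0, so the root lies in [0.375, 0.5]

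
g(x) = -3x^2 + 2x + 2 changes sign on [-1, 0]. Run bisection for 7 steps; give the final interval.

[-0.5546875, -0.546875]

m = -0.5, g(m) = 0.25 (+); new bracket [-1, -0.5]
m = -0.75, g(m) = -1.1875 (−); new bracket [-0.75, -0.5]
m = -0.625, g(m) = -0.421875 (−); new bracket [-0.625, -0.5]
m = -0.5625, g(m) = -0.0742 (−); new bracket [-0.5625, -0.5]
m = -0.53125, g(m) = 0.0908 (+); new bracket [-0.5625, -0.53125]
m = -0.546875, g(m) = 0.009 (+); new bracket [-0.5625, -0.546875]
m = -0.5546875, g(m) = -0.0324 (−); new bracket [-0.5546875, -0.546875]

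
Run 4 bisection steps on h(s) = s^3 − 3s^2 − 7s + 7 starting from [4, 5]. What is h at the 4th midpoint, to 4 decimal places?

1.2219

s = 4.5 gives h = 5.875, positive; keep [4, 4.5]
s = 4.25 gives h = -0.171875, negative; keep [4.25, 4.5]
s = 4.375 gives h = 2.693359, positive; keep [4.25, 4.375]
s = 4.3125 gives h = 1.2219, positive; keep [4.25, 4.3125]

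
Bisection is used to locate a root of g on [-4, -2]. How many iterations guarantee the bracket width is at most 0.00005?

Width after n steps is 2/2^n. Need 2^n ≥ 2/0.00005 = 40000.
2^15 = 32768 < 40000 ≤ 2^16 = 65536, so n = 16.

16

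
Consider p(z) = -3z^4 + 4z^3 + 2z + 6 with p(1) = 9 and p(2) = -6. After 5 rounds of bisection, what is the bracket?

[1.84375, 1.875]

midpoint 1.5: p = 7.3125 > 0 → [1.5, 2]
midpoint 1.75: p = 2.800781 > 0 → [1.75, 2]
midpoint 1.875: p = -0.96167 < 0 → [1.75, 1.875]
midpoint 1.8125: p = 1.0656 > 0 → [1.8125, 1.875]
midpoint 1.84375: p = 0.0901 > 0 → [1.84375, 1.875]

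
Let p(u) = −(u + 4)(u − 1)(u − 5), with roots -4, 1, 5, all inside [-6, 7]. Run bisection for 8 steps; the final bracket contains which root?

m = 0.5, p(m) = -10.125 (−); new bracket [-6, 0.5]
m = -2.75, p(m) = -36.328125 (−); new bracket [-6, -2.75]
m = -4.375, p(m) = 18.896484 (+); new bracket [-4.375, -2.75]
m = -3.5625, p(m) = -17.0916 (−); new bracket [-4.375, -3.5625]
m = -3.96875, p(m) = -1.3926 (−); new bracket [-4.375, -3.96875]
m = -4.171875, p(m) = 8.153 (+); new bracket [-4.171875, -3.96875]
m = -4.0703125, p(m) = 3.2336 (+); new bracket [-4.0703125, -3.96875]
m = -4.01953125, p(m) = 0.8843 (+); new bracket [-4.01953125, -3.96875]

-4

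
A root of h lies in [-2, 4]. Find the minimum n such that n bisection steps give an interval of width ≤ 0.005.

11

Width after n steps is 6/2^n. Need 2^n ≥ 6/0.005 = 1200.
2^10 = 1024 < 1200 ≤ 2^11 = 2048, so n = 11.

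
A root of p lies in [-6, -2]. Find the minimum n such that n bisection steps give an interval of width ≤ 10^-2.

9

Width after n steps is 4/2^n. Need 2^n ≥ 4/10^-2 = 400.
2^8 = 256 < 400 ≤ 2^9 = 512, so n = 9.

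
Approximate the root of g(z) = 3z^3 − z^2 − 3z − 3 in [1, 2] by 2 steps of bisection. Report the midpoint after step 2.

m = 1.5, g(m) = 0.375 (+); new bracket [1, 1.5]
m = 1.25, g(m) = -2.453125 (−); new bracket [1.25, 1.5]

1.25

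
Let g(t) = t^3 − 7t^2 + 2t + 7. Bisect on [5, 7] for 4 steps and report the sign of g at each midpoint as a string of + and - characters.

midpoint 6: g = -17 < 0 → [6, 7]
midpoint 6.5: g = -1.125 < 0 → [6.5, 7]
midpoint 6.75: g = 9.109375 > 0 → [6.5, 6.75]
midpoint 6.625: g = 3.791 > 0 → [6.5, 6.625]

--++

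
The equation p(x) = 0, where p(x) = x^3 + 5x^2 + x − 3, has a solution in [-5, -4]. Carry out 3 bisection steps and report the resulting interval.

[-4.75, -4.625]

x = -4.5 gives p = 2.625, positive; keep [-5, -4.5]
x = -4.75 gives p = -2.109375, negative; keep [-4.75, -4.5]
x = -4.625 gives p = 0.396484, positive; keep [-4.75, -4.625]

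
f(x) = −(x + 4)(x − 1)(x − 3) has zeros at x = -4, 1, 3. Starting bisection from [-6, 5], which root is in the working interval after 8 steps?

x = -0.5 gives f = -18.375, negative; keep [-6, -0.5]
x = -3.25 gives f = -19.921875, negative; keep [-6, -3.25]
x = -4.625 gives f = 26.806641, positive; keep [-4.625, -3.25]
x = -3.9375 gives f = -2.1409, negative; keep [-4.625, -3.9375]
x = -4.28125 gives f = 10.8152, positive; keep [-4.28125, -3.9375]
x = -4.109375 gives f = 3.973, positive; keep [-4.109375, -3.9375]
x = -4.0234375 gives f = 0.8269, positive; keep [-4.0234375, -3.9375]
x = -3.98046875 gives f = -0.679, negative; keep [-4.0234375, -3.98046875]

-4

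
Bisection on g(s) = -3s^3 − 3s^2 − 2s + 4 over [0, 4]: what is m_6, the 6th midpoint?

0.6875

s = 2 gives g = -36, negative; keep [0, 2]
s = 1 gives g = -4, negative; keep [0, 1]
s = 0.5 gives g = 1.875, positive; keep [0.5, 1]
s = 0.75 gives g = -0.4531, negative; keep [0.5, 0.75]
s = 0.625 gives g = 0.8457, positive; keep [0.625, 0.75]
s = 0.6875 gives g = 0.2322, positive; keep [0.6875, 0.75]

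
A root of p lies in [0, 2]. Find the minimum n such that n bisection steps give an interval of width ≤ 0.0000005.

Width after n steps is 2/2^n. Need 2^n ≥ 2/0.0000005 = 4000000.
2^21 = 2097152 < 4000000 ≤ 2^22 = 4194304, so n = 22.

22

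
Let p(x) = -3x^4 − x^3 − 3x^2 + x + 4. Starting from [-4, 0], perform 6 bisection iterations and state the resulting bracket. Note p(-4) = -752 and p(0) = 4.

midpoint -2: p = -50 < 0 → [-2, 0]
midpoint -1: p = -2 < 0 → [-1, 0]
midpoint -0.5: p = 2.6875 > 0 → [-1, -0.5]
midpoint -0.75: p = 1.0352 > 0 → [-1, -0.75]
midpoint -0.875: p = -0.2605 < 0 → [-0.875, -0.75]
midpoint -0.8125: p = 0.436 > 0 → [-0.875, -0.8125]

[-0.875, -0.8125]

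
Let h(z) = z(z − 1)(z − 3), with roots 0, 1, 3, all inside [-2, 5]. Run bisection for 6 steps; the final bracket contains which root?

3

h(1.5) = -1.125 < 0, so the root lies in [1.5, 5]
h(3.25) = 1.828125 > 0, so the root lies in [1.5, 3.25]
h(2.375) = -2.041016 < 0, so the root lies in [2.375, 3.25]
h(2.8125) = -0.9558 < 0, so the root lies in [2.8125, 3.25]
h(3.03125) = 0.1924 > 0, so the root lies in [2.8125, 3.03125]
h(2.921875) = -0.4387 < 0, so the root lies in [2.921875, 3.03125]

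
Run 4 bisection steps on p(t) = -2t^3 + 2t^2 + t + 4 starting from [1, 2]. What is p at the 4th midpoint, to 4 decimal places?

t = 1.5 gives p = 3.25, positive; keep [1.5, 2]
t = 1.75 gives p = 1.15625, positive; keep [1.75, 2]
t = 1.875 gives p = -0.277344, negative; keep [1.75, 1.875]
t = 1.8125 gives p = 0.4741, positive; keep [1.8125, 1.875]

0.4741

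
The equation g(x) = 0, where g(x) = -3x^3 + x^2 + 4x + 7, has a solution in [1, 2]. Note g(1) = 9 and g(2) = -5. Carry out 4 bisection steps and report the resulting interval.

[1.75, 1.8125]

g(1.5) = 5.125 > 0, so the root lies in [1.5, 2]
g(1.75) = 0.984375 > 0, so the root lies in [1.75, 2]
g(1.875) = -1.759766 < 0, so the root lies in [1.75, 1.875]
g(1.8125) = -0.3279 < 0, so the root lies in [1.75, 1.8125]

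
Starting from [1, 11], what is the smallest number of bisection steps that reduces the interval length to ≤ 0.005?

Width after n steps is 10/2^n. Need 2^n ≥ 10/0.005 = 2000.
2^10 = 1024 < 2000 ≤ 2^11 = 2048, so n = 11.

11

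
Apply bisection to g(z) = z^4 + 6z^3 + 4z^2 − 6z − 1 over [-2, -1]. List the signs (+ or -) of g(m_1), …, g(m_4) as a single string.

m = -1.5, g(m) = 1.8125 (+); new bracket [-2, -1.5]
m = -1.75, g(m) = -1.027344 (−); new bracket [-1.75, -1.5]
m = -1.625, g(m) = 0.539307 (+); new bracket [-1.75, -1.625]
m = -1.6875, g(m) = -0.2077 (−); new bracket [-1.6875, -1.625]

+-+-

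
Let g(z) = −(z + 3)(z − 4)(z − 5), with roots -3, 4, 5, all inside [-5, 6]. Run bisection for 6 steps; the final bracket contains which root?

-3

m = 0.5, g(m) = -55.125 (−); new bracket [-5, 0.5]
m = -2.25, g(m) = -33.984375 (−); new bracket [-5, -2.25]
m = -3.625, g(m) = 41.103516 (+); new bracket [-3.625, -2.25]
m = -2.9375, g(m) = -3.4417 (−); new bracket [-3.625, -2.9375]
m = -3.28125, g(m) = 16.9588 (+); new bracket [-3.28125, -2.9375]
m = -3.109375, g(m) = 6.3058 (+); new bracket [-3.109375, -2.9375]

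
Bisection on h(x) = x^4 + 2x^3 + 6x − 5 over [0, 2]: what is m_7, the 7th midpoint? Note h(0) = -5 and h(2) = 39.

0.703125

x = 1 gives h = 4, positive; keep [0, 1]
x = 0.5 gives h = -1.6875, negative; keep [0.5, 1]
x = 0.75 gives h = 0.660156, positive; keep [0.5, 0.75]
x = 0.625 gives h = -0.6091, negative; keep [0.625, 0.75]
x = 0.6875 gives h = -0.0017, negative; keep [0.6875, 0.75]
x = 0.71875 gives h = 0.322, positive; keep [0.6875, 0.71875]
x = 0.703125 gives h = 0.1584, positive; keep [0.6875, 0.703125]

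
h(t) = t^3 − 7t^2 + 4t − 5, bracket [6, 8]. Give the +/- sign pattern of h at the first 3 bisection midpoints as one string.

midpoint 7: h = 23 > 0 → [6, 7]
midpoint 6.5: h = -0.125 < 0 → [6.5, 7]
midpoint 6.75: h = 10.609375 > 0 → [6.5, 6.75]

+-+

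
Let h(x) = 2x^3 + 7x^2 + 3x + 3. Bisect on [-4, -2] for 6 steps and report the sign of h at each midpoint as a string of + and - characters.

h(-3) = 3 > 0, so the root lies in [-4, -3]
h(-3.5) = -7.5 < 0, so the root lies in [-3.5, -3]
h(-3.25) = -1.46875 < 0, so the root lies in [-3.25, -3]
h(-3.125) = 0.9492 > 0, so the root lies in [-3.25, -3.125]
h(-3.1875) = -0.2124 < 0, so the root lies in [-3.1875, -3.125]
h(-3.15625) = 0.3801 > 0, so the root lies in [-3.1875, -3.15625]

+--+-+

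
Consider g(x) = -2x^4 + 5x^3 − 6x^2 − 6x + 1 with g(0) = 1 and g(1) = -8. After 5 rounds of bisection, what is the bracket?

[0.125, 0.15625]

g(0.5) = -3 < 0, so the root lies in [0, 0.5]
g(0.25) = -0.804688 < 0, so the root lies in [0, 0.25]
g(0.125) = 0.165527 > 0, so the root lies in [0.125, 0.25]
g(0.1875) = -0.3055 < 0, so the root lies in [0.125, 0.1875]
g(0.15625) = -0.0661 < 0, so the root lies in [0.125, 0.15625]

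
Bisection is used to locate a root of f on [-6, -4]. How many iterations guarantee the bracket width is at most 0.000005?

Width after n steps is 2/2^n. Need 2^n ≥ 2/0.000005 = 400000.
2^18 = 262144 < 400000 ≤ 2^19 = 524288, so n = 19.

19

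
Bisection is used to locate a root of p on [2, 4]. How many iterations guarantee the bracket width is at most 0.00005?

Width after n steps is 2/2^n. Need 2^n ≥ 2/0.00005 = 40000.
2^15 = 32768 < 40000 ≤ 2^16 = 65536, so n = 16.

16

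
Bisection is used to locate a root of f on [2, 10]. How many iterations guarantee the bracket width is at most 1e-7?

Width after n steps is 8/2^n. Need 2^n ≥ 8/1e-7 = 80000000.
2^26 = 67108864 < 80000000 ≤ 2^27 = 134217728, so n = 27.

27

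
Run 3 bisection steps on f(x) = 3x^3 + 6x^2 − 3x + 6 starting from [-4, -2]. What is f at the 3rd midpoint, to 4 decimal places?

m = -3, f(m) = -12 (−); new bracket [-3, -2]
m = -2.5, f(m) = 4.125 (+); new bracket [-3, -2.5]
m = -2.75, f(m) = -2.765625 (−); new bracket [-2.75, -2.5]

-2.7656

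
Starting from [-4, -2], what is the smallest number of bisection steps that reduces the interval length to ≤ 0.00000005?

Width after n steps is 2/2^n. Need 2^n ≥ 2/0.00000005 = 40000000.
2^25 = 33554432 < 40000000 ≤ 2^26 = 67108864, so n = 26.

26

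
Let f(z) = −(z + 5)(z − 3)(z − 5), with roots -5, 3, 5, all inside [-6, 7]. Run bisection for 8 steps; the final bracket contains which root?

z = 0.5 gives f = -61.875, negative; keep [-6, 0.5]
z = -2.75 gives f = -100.265625, negative; keep [-6, -2.75]
z = -4.375 gives f = -43.212891, negative; keep [-6, -4.375]
z = -5.1875 gives f = 15.6394, positive; keep [-5.1875, -4.375]
z = -4.78125 gives f = -16.6491, negative; keep [-5.1875, -4.78125]
z = -4.984375 gives f = -1.2456, negative; keep [-5.1875, -4.984375]
z = -5.0859375 gives f = 7.0086, positive; keep [-5.0859375, -4.984375]
z = -5.03515625 gives f = 2.8348, positive; keep [-5.03515625, -4.984375]

-5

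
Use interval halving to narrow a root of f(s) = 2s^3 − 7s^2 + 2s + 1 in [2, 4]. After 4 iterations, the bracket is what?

f(3) = -2 < 0, so the root lies in [3, 4]
f(3.5) = 8 > 0, so the root lies in [3, 3.5]
f(3.25) = 2.21875 > 0, so the root lies in [3, 3.25]
f(3.125) = -0.0742 < 0, so the root lies in [3.125, 3.25]

[3.125, 3.25]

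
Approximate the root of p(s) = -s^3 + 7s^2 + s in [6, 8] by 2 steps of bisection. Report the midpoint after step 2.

s = 7 gives p = 7, positive; keep [7, 8]
s = 7.5 gives p = -20.625, negative; keep [7, 7.5]

7.5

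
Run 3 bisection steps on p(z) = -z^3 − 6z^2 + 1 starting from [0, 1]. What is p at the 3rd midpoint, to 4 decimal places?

z = 0.5 gives p = -0.625, negative; keep [0, 0.5]
z = 0.25 gives p = 0.609375, positive; keep [0.25, 0.5]
z = 0.375 gives p = 0.103516, positive; keep [0.375, 0.5]

0.1035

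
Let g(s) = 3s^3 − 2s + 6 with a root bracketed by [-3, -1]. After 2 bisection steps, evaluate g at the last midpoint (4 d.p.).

midpoint -2: g = -14 < 0 → [-2, -1]
midpoint -1.5: g = -1.125 < 0 → [-1.5, -1]

-1.1250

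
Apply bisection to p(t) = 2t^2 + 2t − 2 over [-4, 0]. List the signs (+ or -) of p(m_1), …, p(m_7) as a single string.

+--++--

p(-2) = 2 > 0, so the root lies in [-2, 0]
p(-1) = -2 < 0, so the root lies in [-2, -1]
p(-1.5) = -0.5 < 0, so the root lies in [-2, -1.5]
p(-1.75) = 0.625 > 0, so the root lies in [-1.75, -1.5]
p(-1.625) = 0.0312 > 0, so the root lies in [-1.625, -1.5]
p(-1.5625) = -0.2422 < 0, so the root lies in [-1.625, -1.5625]
p(-1.59375) = -0.1074 < 0, so the root lies in [-1.625, -1.59375]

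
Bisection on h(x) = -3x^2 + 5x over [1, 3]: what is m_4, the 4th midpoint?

midpoint 2: h = -2 < 0 → [1, 2]
midpoint 1.5: h = 0.75 > 0 → [1.5, 2]
midpoint 1.75: h = -0.4375 < 0 → [1.5, 1.75]
midpoint 1.625: h = 0.2031 > 0 → [1.625, 1.75]

1.625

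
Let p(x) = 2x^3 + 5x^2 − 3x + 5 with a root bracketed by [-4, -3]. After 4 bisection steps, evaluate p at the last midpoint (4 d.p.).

0.5923

p(-3.5) = -9 < 0, so the root lies in [-3.5, -3]
p(-3.25) = -1.09375 < 0, so the root lies in [-3.25, -3]
p(-3.125) = 2.167969 > 0, so the root lies in [-3.25, -3.125]
p(-3.1875) = 0.5923 > 0, so the root lies in [-3.25, -3.1875]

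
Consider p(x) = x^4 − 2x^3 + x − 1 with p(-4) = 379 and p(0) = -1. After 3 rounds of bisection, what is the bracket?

x = -2 gives p = 29, positive; keep [-2, 0]
x = -1 gives p = 1, positive; keep [-1, 0]
x = -0.5 gives p = -1.1875, negative; keep [-1, -0.5]

[-1, -0.5]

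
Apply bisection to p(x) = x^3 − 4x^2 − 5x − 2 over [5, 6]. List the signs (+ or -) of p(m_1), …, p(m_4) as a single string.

p(5.5) = 15.875 > 0, so the root lies in [5, 5.5]
p(5.25) = 6.203125 > 0, so the root lies in [5, 5.25]
p(5.125) = 1.923828 > 0, so the root lies in [5, 5.125]
p(5.0625) = -0.0818 < 0, so the root lies in [5.0625, 5.125]

+++-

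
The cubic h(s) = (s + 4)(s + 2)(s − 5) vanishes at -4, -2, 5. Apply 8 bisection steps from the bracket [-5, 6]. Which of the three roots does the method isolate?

m = 0.5, h(m) = -50.625 (−); new bracket [0.5, 6]
m = 3.25, h(m) = -66.609375 (−); new bracket [3.25, 6]
m = 4.625, h(m) = -21.427734 (−); new bracket [4.625, 6]
m = 5.3125, h(m) = 21.2805 (+); new bracket [4.625, 5.3125]
m = 4.96875, h(m) = -1.9532 (−); new bracket [4.96875, 5.3125]
m = 5.140625, h(m) = 9.1786 (+); new bracket [4.96875, 5.140625]
m = 5.0546875, h(m) = 3.4933 (+); new bracket [4.96875, 5.0546875]
m = 5.01171875, h(m) = 0.7405 (+); new bracket [4.96875, 5.01171875]

5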